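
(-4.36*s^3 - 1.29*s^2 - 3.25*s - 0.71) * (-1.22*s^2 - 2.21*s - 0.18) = 5.3192*s^5 + 11.2094*s^4 + 7.6007*s^3 + 8.2809*s^2 + 2.1541*s + 0.1278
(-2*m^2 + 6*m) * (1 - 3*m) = 6*m^3 - 20*m^2 + 6*m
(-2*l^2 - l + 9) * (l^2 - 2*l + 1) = -2*l^4 + 3*l^3 + 9*l^2 - 19*l + 9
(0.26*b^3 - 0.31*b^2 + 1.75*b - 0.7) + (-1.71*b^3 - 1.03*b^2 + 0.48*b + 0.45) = -1.45*b^3 - 1.34*b^2 + 2.23*b - 0.25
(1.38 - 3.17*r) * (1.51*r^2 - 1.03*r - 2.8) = -4.7867*r^3 + 5.3489*r^2 + 7.4546*r - 3.864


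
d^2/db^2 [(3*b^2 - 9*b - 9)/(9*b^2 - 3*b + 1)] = 24*(-54*b^3 - 189*b^2 + 81*b - 2)/(729*b^6 - 729*b^5 + 486*b^4 - 189*b^3 + 54*b^2 - 9*b + 1)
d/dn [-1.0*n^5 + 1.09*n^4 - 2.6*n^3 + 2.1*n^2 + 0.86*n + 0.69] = -5.0*n^4 + 4.36*n^3 - 7.8*n^2 + 4.2*n + 0.86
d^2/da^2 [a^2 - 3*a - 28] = 2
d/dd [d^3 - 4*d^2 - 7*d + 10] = 3*d^2 - 8*d - 7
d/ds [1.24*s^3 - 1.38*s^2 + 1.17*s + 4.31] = 3.72*s^2 - 2.76*s + 1.17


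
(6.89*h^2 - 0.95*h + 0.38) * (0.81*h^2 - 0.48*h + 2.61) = 5.5809*h^4 - 4.0767*h^3 + 18.7467*h^2 - 2.6619*h + 0.9918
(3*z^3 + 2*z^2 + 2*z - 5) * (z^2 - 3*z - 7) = 3*z^5 - 7*z^4 - 25*z^3 - 25*z^2 + z + 35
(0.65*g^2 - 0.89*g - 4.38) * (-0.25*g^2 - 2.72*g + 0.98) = -0.1625*g^4 - 1.5455*g^3 + 4.1528*g^2 + 11.0414*g - 4.2924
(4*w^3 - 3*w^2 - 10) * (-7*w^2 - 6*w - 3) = -28*w^5 - 3*w^4 + 6*w^3 + 79*w^2 + 60*w + 30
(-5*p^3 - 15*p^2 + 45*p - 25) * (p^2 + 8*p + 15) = -5*p^5 - 55*p^4 - 150*p^3 + 110*p^2 + 475*p - 375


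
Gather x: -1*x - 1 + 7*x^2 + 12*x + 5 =7*x^2 + 11*x + 4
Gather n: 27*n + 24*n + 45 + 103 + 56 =51*n + 204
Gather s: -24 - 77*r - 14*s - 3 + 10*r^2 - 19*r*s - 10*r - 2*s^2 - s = 10*r^2 - 87*r - 2*s^2 + s*(-19*r - 15) - 27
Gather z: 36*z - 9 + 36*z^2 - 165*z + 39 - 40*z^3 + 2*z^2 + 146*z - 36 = -40*z^3 + 38*z^2 + 17*z - 6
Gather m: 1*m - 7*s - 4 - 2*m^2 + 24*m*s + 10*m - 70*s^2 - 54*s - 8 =-2*m^2 + m*(24*s + 11) - 70*s^2 - 61*s - 12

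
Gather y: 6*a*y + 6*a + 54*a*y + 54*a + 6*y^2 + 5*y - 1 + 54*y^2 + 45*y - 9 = 60*a + 60*y^2 + y*(60*a + 50) - 10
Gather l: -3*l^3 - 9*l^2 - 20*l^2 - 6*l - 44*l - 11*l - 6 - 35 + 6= -3*l^3 - 29*l^2 - 61*l - 35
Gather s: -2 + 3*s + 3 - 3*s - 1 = 0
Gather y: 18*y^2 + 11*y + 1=18*y^2 + 11*y + 1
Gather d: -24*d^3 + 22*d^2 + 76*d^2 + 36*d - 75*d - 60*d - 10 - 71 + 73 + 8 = -24*d^3 + 98*d^2 - 99*d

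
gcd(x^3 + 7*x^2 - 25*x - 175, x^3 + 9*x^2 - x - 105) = x^2 + 12*x + 35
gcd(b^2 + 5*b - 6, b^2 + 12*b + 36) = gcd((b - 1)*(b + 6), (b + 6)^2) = b + 6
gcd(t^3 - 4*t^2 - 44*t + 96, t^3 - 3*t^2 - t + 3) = 1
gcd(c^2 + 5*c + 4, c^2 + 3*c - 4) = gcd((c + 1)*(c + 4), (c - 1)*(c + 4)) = c + 4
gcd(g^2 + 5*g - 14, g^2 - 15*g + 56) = 1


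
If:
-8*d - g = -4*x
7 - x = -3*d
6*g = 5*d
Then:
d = -168/19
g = -140/19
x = -371/19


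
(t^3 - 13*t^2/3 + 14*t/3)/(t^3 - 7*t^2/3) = (t - 2)/t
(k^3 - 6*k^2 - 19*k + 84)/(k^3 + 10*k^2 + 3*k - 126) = (k^2 - 3*k - 28)/(k^2 + 13*k + 42)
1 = 1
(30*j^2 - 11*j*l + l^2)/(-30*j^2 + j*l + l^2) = (-6*j + l)/(6*j + l)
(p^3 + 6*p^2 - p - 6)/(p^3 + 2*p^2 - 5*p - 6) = (p^2 + 5*p - 6)/(p^2 + p - 6)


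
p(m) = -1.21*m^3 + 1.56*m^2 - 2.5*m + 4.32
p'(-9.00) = -324.61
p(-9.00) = 1035.27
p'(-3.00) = -44.53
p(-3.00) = 58.53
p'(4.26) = -55.08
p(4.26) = -71.56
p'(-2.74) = -38.30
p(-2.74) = 47.77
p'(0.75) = -2.20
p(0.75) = 2.81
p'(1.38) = -5.11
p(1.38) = 0.66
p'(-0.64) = -5.98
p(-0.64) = 6.88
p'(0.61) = -1.95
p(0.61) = 3.10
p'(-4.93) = -106.11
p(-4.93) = 199.55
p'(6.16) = -121.02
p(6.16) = -234.72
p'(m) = -3.63*m^2 + 3.12*m - 2.5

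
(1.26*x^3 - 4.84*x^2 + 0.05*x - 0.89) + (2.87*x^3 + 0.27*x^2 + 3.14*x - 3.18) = 4.13*x^3 - 4.57*x^2 + 3.19*x - 4.07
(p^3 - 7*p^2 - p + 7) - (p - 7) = p^3 - 7*p^2 - 2*p + 14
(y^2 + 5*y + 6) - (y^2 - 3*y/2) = 13*y/2 + 6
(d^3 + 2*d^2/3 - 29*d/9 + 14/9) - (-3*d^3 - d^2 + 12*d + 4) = 4*d^3 + 5*d^2/3 - 137*d/9 - 22/9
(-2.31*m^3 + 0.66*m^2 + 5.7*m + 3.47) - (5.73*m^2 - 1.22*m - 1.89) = -2.31*m^3 - 5.07*m^2 + 6.92*m + 5.36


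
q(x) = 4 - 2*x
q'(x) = -2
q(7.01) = -10.02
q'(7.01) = -2.00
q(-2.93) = 9.86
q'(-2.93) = -2.00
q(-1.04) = 6.08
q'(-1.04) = -2.00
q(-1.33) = 6.66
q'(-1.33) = -2.00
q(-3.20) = 10.40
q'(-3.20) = -2.00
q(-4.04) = 12.08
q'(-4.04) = -2.00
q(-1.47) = 6.94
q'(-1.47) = -2.00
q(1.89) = 0.22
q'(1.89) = -2.00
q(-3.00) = 10.00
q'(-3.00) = -2.00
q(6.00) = -8.00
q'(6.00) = -2.00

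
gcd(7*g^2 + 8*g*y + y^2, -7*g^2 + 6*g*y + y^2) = 7*g + y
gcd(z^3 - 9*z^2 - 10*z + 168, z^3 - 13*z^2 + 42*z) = z^2 - 13*z + 42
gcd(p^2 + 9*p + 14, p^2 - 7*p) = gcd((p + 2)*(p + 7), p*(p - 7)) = 1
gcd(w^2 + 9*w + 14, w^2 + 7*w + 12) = 1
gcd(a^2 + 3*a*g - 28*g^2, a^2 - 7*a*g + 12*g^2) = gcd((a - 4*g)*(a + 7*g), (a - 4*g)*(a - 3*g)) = a - 4*g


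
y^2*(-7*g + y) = -7*g*y^2 + y^3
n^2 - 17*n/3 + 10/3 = (n - 5)*(n - 2/3)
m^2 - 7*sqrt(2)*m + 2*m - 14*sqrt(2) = (m + 2)*(m - 7*sqrt(2))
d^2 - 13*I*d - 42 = (d - 7*I)*(d - 6*I)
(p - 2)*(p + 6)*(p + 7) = p^3 + 11*p^2 + 16*p - 84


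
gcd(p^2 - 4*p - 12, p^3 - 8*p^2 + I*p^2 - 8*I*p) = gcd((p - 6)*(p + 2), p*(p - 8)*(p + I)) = 1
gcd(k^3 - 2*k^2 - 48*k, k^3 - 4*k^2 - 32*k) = k^2 - 8*k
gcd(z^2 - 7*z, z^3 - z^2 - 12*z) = z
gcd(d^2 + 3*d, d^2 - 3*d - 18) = d + 3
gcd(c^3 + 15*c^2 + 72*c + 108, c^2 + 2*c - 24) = c + 6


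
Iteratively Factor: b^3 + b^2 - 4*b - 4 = (b - 2)*(b^2 + 3*b + 2) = (b - 2)*(b + 2)*(b + 1)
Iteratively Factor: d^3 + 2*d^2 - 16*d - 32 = (d - 4)*(d^2 + 6*d + 8) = (d - 4)*(d + 4)*(d + 2)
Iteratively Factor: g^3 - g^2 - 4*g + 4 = (g - 2)*(g^2 + g - 2) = (g - 2)*(g - 1)*(g + 2)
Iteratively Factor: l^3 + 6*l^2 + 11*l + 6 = (l + 2)*(l^2 + 4*l + 3) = (l + 2)*(l + 3)*(l + 1)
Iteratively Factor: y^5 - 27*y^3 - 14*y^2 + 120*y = (y + 4)*(y^4 - 4*y^3 - 11*y^2 + 30*y) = (y + 3)*(y + 4)*(y^3 - 7*y^2 + 10*y) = y*(y + 3)*(y + 4)*(y^2 - 7*y + 10) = y*(y - 2)*(y + 3)*(y + 4)*(y - 5)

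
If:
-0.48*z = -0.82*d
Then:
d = 0.585365853658537*z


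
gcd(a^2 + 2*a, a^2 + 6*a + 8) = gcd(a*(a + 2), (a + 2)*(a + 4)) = a + 2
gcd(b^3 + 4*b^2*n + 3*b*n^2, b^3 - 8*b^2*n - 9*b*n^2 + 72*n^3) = b + 3*n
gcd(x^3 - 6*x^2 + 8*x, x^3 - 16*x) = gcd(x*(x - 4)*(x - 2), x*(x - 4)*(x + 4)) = x^2 - 4*x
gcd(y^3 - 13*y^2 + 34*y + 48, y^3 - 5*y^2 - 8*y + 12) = y - 6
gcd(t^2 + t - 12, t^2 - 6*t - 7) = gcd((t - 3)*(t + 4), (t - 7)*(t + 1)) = 1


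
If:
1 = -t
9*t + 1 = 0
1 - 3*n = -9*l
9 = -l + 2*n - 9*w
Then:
No Solution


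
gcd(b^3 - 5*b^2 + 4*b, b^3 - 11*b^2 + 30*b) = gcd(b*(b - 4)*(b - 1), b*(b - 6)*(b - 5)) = b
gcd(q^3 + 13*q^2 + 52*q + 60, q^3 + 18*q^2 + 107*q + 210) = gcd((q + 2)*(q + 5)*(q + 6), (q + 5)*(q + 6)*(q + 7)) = q^2 + 11*q + 30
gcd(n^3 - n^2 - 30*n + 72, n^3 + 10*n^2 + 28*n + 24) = n + 6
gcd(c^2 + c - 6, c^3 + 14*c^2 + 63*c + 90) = c + 3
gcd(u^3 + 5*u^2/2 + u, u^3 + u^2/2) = u^2 + u/2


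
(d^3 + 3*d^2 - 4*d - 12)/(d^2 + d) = (d^3 + 3*d^2 - 4*d - 12)/(d*(d + 1))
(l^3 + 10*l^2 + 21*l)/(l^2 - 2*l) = (l^2 + 10*l + 21)/(l - 2)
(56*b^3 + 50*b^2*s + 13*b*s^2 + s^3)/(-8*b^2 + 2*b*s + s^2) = (14*b^2 + 9*b*s + s^2)/(-2*b + s)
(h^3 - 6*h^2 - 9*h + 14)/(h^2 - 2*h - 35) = (h^2 + h - 2)/(h + 5)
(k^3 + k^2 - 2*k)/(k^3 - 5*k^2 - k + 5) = k*(k + 2)/(k^2 - 4*k - 5)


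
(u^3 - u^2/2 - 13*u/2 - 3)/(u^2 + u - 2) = (2*u^2 - 5*u - 3)/(2*(u - 1))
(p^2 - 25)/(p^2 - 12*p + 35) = (p + 5)/(p - 7)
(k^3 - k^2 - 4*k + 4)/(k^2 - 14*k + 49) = (k^3 - k^2 - 4*k + 4)/(k^2 - 14*k + 49)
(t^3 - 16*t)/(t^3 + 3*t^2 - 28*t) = (t + 4)/(t + 7)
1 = 1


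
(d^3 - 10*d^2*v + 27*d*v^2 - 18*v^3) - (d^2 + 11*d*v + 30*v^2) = d^3 - 10*d^2*v - d^2 + 27*d*v^2 - 11*d*v - 18*v^3 - 30*v^2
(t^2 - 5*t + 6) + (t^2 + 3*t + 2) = 2*t^2 - 2*t + 8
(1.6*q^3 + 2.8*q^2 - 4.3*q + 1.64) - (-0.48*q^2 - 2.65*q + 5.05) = 1.6*q^3 + 3.28*q^2 - 1.65*q - 3.41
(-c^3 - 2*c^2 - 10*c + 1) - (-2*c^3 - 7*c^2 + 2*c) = c^3 + 5*c^2 - 12*c + 1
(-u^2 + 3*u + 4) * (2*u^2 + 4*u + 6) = -2*u^4 + 2*u^3 + 14*u^2 + 34*u + 24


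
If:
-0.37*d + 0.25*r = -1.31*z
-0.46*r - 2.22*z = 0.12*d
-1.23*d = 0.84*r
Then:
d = 0.00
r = 0.00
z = 0.00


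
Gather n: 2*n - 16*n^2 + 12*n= -16*n^2 + 14*n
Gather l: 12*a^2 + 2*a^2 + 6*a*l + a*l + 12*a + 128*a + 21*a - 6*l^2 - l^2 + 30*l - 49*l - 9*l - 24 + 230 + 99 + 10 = 14*a^2 + 161*a - 7*l^2 + l*(7*a - 28) + 315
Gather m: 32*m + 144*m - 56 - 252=176*m - 308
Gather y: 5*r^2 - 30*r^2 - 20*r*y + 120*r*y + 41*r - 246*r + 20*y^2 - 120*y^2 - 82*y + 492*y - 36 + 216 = -25*r^2 - 205*r - 100*y^2 + y*(100*r + 410) + 180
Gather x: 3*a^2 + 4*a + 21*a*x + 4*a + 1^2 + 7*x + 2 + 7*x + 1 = 3*a^2 + 8*a + x*(21*a + 14) + 4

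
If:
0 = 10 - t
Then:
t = 10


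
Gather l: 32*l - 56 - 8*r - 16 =32*l - 8*r - 72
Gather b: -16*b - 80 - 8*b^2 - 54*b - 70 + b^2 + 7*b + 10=-7*b^2 - 63*b - 140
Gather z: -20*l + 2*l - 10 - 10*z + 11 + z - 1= -18*l - 9*z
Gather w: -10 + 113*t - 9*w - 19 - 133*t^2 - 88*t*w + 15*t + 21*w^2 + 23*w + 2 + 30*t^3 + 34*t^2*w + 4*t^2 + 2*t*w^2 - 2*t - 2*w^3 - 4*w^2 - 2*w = 30*t^3 - 129*t^2 + 126*t - 2*w^3 + w^2*(2*t + 17) + w*(34*t^2 - 88*t + 12) - 27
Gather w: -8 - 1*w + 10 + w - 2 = 0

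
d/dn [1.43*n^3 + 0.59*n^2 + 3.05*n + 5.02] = 4.29*n^2 + 1.18*n + 3.05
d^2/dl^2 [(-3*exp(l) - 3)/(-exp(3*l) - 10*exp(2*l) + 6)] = 3*(-((exp(l) + 1)*(9*exp(l) + 40) + 2*(3*exp(l) + 20)*exp(l))*(exp(3*l) + 10*exp(2*l) - 6)*exp(l) + 2*(exp(l) + 1)*(3*exp(l) + 20)^2*exp(3*l) + (exp(3*l) + 10*exp(2*l) - 6)^2)*exp(l)/(exp(3*l) + 10*exp(2*l) - 6)^3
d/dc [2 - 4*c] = -4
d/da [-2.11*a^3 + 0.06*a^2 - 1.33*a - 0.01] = -6.33*a^2 + 0.12*a - 1.33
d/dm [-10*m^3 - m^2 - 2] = 2*m*(-15*m - 1)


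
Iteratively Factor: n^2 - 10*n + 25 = (n - 5)*(n - 5)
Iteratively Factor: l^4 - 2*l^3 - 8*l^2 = (l)*(l^3 - 2*l^2 - 8*l) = l*(l - 4)*(l^2 + 2*l) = l*(l - 4)*(l + 2)*(l)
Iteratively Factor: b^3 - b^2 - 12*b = (b + 3)*(b^2 - 4*b) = (b - 4)*(b + 3)*(b)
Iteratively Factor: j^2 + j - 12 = (j + 4)*(j - 3)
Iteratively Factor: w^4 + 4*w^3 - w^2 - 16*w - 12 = (w - 2)*(w^3 + 6*w^2 + 11*w + 6) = (w - 2)*(w + 2)*(w^2 + 4*w + 3) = (w - 2)*(w + 1)*(w + 2)*(w + 3)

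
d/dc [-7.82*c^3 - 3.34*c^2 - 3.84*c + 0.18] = -23.46*c^2 - 6.68*c - 3.84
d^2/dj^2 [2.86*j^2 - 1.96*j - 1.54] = 5.72000000000000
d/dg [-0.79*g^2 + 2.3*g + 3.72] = 2.3 - 1.58*g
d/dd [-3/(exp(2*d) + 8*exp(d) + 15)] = 6*(exp(d) + 4)*exp(d)/(exp(2*d) + 8*exp(d) + 15)^2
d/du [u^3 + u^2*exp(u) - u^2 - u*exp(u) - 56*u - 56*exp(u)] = u^2*exp(u) + 3*u^2 + u*exp(u) - 2*u - 57*exp(u) - 56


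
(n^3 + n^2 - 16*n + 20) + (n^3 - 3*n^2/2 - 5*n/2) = 2*n^3 - n^2/2 - 37*n/2 + 20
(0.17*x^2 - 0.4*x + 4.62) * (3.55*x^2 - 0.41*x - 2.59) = 0.6035*x^4 - 1.4897*x^3 + 16.1247*x^2 - 0.8582*x - 11.9658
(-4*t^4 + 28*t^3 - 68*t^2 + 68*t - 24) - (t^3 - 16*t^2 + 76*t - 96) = -4*t^4 + 27*t^3 - 52*t^2 - 8*t + 72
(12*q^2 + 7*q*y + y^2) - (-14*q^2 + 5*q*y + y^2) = 26*q^2 + 2*q*y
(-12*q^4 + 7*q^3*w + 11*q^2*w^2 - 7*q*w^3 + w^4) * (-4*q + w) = 48*q^5 - 40*q^4*w - 37*q^3*w^2 + 39*q^2*w^3 - 11*q*w^4 + w^5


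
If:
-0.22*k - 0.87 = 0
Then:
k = -3.95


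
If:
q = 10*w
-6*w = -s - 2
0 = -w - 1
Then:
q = -10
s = -8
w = -1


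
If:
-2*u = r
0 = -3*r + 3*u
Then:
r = 0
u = 0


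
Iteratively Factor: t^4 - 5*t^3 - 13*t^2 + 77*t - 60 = (t - 3)*(t^3 - 2*t^2 - 19*t + 20) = (t - 5)*(t - 3)*(t^2 + 3*t - 4) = (t - 5)*(t - 3)*(t - 1)*(t + 4)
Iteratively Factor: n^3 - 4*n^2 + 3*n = (n)*(n^2 - 4*n + 3) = n*(n - 1)*(n - 3)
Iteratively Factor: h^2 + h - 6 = (h - 2)*(h + 3)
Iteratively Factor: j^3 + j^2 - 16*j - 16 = (j + 1)*(j^2 - 16) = (j - 4)*(j + 1)*(j + 4)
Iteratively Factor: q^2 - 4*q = (q)*(q - 4)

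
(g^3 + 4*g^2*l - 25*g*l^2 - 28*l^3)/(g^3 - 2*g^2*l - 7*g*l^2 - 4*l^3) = (g + 7*l)/(g + l)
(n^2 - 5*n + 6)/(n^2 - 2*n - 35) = (-n^2 + 5*n - 6)/(-n^2 + 2*n + 35)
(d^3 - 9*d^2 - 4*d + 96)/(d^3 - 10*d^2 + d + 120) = (d - 4)/(d - 5)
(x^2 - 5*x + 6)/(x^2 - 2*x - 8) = (-x^2 + 5*x - 6)/(-x^2 + 2*x + 8)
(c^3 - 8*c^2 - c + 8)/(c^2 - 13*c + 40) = (c^2 - 1)/(c - 5)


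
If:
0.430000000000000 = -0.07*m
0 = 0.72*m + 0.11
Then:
No Solution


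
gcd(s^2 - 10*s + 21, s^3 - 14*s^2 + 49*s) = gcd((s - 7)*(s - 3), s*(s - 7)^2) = s - 7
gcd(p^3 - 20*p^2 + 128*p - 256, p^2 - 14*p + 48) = p - 8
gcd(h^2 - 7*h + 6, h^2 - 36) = h - 6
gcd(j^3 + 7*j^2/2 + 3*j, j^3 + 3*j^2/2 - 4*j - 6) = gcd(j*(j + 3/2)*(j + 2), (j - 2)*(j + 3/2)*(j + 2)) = j^2 + 7*j/2 + 3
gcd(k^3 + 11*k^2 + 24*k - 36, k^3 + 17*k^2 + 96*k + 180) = k^2 + 12*k + 36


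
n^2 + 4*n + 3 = (n + 1)*(n + 3)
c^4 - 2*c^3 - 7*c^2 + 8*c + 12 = (c - 3)*(c - 2)*(c + 1)*(c + 2)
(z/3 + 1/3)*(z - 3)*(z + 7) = z^3/3 + 5*z^2/3 - 17*z/3 - 7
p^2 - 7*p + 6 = (p - 6)*(p - 1)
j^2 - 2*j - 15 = (j - 5)*(j + 3)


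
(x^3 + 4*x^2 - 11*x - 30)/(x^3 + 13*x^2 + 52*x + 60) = (x - 3)/(x + 6)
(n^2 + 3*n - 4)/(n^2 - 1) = (n + 4)/(n + 1)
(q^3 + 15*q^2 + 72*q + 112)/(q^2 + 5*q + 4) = (q^2 + 11*q + 28)/(q + 1)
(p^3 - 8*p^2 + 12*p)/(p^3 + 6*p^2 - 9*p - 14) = p*(p - 6)/(p^2 + 8*p + 7)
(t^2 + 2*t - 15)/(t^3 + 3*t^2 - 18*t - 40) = (t - 3)/(t^2 - 2*t - 8)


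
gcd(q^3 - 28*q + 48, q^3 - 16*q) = q - 4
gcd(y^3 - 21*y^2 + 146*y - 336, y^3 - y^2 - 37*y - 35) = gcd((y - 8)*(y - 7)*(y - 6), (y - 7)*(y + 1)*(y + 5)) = y - 7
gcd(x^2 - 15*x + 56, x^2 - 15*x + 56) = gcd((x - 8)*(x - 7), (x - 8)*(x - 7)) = x^2 - 15*x + 56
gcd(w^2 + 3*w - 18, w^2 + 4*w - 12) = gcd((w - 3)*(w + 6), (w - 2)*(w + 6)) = w + 6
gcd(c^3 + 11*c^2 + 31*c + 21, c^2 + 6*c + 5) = c + 1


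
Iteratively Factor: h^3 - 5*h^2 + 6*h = (h - 3)*(h^2 - 2*h) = h*(h - 3)*(h - 2)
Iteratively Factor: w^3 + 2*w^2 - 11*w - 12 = (w + 4)*(w^2 - 2*w - 3) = (w - 3)*(w + 4)*(w + 1)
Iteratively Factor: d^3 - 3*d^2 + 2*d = (d - 1)*(d^2 - 2*d) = d*(d - 1)*(d - 2)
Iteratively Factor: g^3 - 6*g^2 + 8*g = (g - 2)*(g^2 - 4*g) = g*(g - 2)*(g - 4)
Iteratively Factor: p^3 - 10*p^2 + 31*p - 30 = (p - 2)*(p^2 - 8*p + 15) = (p - 5)*(p - 2)*(p - 3)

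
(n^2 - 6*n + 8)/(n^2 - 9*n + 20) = (n - 2)/(n - 5)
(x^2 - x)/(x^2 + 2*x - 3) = x/(x + 3)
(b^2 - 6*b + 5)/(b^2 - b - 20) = (b - 1)/(b + 4)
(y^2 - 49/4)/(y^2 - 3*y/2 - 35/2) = (y - 7/2)/(y - 5)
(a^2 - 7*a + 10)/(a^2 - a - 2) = (a - 5)/(a + 1)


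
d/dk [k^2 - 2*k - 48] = 2*k - 2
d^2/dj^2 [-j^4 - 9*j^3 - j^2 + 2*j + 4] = -12*j^2 - 54*j - 2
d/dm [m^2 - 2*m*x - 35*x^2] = 2*m - 2*x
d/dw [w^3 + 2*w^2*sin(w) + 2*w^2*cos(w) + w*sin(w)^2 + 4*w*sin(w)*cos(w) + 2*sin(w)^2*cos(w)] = 2*sqrt(2)*w^2*cos(w + pi/4) + 3*w^2 - 6*w*sin(w)^2 + 2*sqrt(2)*w*sin(w)*cos(w + pi/4) + 4*w*sin(w) + 4*w*cos(w) + 4*w - 6*sin(w)^3 + sin(w)^2 + 4*sin(w)*cos(w) + 4*sin(w)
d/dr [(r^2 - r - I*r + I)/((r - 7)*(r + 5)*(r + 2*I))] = (-r^4 + r^3*(2 + 2*I) + r^2*(-39 - 7*I) + r*(4 - 136*I) - 74 + 105*I)/(r^6 + r^5*(-4 + 4*I) + r^4*(-70 - 16*I) + r^3*(156 - 264*I) + r^2*(1489 + 560*I) + r*(-560 + 4900*I) - 4900)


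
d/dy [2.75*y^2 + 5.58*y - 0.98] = 5.5*y + 5.58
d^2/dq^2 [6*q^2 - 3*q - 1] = 12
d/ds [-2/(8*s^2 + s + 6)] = 2*(16*s + 1)/(8*s^2 + s + 6)^2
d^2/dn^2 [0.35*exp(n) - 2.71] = 0.35*exp(n)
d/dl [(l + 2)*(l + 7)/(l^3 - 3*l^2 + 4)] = (-l^3 - 20*l^2 - 55*l - 18)/(l^5 - 4*l^4 + l^3 + 10*l^2 - 4*l - 8)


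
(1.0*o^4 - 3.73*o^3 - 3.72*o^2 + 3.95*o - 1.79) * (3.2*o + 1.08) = 3.2*o^5 - 10.856*o^4 - 15.9324*o^3 + 8.6224*o^2 - 1.462*o - 1.9332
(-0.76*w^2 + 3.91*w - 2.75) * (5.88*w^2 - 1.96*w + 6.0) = -4.4688*w^4 + 24.4804*w^3 - 28.3936*w^2 + 28.85*w - 16.5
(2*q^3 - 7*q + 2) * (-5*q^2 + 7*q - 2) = -10*q^5 + 14*q^4 + 31*q^3 - 59*q^2 + 28*q - 4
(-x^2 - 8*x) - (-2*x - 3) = -x^2 - 6*x + 3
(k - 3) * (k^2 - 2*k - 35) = k^3 - 5*k^2 - 29*k + 105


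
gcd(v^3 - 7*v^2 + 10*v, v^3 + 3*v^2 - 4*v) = v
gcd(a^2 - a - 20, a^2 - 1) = 1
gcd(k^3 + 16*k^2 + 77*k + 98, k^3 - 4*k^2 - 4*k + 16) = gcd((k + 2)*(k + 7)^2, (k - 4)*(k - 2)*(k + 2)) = k + 2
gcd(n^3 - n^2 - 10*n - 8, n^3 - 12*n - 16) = n^2 - 2*n - 8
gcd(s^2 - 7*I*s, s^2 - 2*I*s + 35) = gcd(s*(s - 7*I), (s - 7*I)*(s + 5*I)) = s - 7*I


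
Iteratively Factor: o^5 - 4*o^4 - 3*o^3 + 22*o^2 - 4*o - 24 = (o - 2)*(o^4 - 2*o^3 - 7*o^2 + 8*o + 12) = (o - 3)*(o - 2)*(o^3 + o^2 - 4*o - 4) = (o - 3)*(o - 2)*(o + 1)*(o^2 - 4) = (o - 3)*(o - 2)^2*(o + 1)*(o + 2)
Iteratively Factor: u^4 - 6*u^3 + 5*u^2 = (u - 5)*(u^3 - u^2) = (u - 5)*(u - 1)*(u^2) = u*(u - 5)*(u - 1)*(u)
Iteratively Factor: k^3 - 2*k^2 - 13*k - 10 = (k + 1)*(k^2 - 3*k - 10) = (k - 5)*(k + 1)*(k + 2)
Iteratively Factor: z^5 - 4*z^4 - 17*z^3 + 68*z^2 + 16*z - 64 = (z - 1)*(z^4 - 3*z^3 - 20*z^2 + 48*z + 64) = (z - 1)*(z + 4)*(z^3 - 7*z^2 + 8*z + 16) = (z - 4)*(z - 1)*(z + 4)*(z^2 - 3*z - 4) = (z - 4)*(z - 1)*(z + 1)*(z + 4)*(z - 4)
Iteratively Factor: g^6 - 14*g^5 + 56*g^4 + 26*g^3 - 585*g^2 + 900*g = (g + 3)*(g^5 - 17*g^4 + 107*g^3 - 295*g^2 + 300*g) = (g - 3)*(g + 3)*(g^4 - 14*g^3 + 65*g^2 - 100*g) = (g - 5)*(g - 3)*(g + 3)*(g^3 - 9*g^2 + 20*g) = g*(g - 5)*(g - 3)*(g + 3)*(g^2 - 9*g + 20) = g*(g - 5)^2*(g - 3)*(g + 3)*(g - 4)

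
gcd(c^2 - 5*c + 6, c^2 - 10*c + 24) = 1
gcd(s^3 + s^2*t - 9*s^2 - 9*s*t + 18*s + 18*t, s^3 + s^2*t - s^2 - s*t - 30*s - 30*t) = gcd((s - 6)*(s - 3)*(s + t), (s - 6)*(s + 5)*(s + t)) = s^2 + s*t - 6*s - 6*t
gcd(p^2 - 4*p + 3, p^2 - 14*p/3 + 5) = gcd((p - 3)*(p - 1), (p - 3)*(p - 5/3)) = p - 3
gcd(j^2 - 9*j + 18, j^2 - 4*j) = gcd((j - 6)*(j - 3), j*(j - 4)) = 1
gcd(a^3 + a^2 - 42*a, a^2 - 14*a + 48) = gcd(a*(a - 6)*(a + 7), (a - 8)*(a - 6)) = a - 6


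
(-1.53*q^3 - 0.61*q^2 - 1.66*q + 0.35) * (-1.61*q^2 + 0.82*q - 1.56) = 2.4633*q^5 - 0.2725*q^4 + 4.5592*q^3 - 0.9731*q^2 + 2.8766*q - 0.546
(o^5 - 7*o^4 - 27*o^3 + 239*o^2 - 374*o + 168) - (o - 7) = o^5 - 7*o^4 - 27*o^3 + 239*o^2 - 375*o + 175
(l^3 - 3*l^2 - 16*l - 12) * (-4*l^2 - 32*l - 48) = -4*l^5 - 20*l^4 + 112*l^3 + 704*l^2 + 1152*l + 576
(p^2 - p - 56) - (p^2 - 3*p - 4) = 2*p - 52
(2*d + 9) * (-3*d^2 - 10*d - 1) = -6*d^3 - 47*d^2 - 92*d - 9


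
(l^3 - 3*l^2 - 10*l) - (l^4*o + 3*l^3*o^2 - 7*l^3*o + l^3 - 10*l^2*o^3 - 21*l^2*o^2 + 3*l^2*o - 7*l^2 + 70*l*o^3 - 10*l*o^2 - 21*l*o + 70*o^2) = -l^4*o - 3*l^3*o^2 + 7*l^3*o + 10*l^2*o^3 + 21*l^2*o^2 - 3*l^2*o + 4*l^2 - 70*l*o^3 + 10*l*o^2 + 21*l*o - 10*l - 70*o^2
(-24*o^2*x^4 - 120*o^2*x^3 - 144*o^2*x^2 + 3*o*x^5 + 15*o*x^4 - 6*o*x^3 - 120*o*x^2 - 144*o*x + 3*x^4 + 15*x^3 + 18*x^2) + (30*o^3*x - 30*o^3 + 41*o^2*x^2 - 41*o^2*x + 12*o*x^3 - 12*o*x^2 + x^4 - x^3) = 30*o^3*x - 30*o^3 - 24*o^2*x^4 - 120*o^2*x^3 - 103*o^2*x^2 - 41*o^2*x + 3*o*x^5 + 15*o*x^4 + 6*o*x^3 - 132*o*x^2 - 144*o*x + 4*x^4 + 14*x^3 + 18*x^2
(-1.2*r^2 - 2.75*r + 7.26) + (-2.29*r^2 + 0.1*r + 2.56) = -3.49*r^2 - 2.65*r + 9.82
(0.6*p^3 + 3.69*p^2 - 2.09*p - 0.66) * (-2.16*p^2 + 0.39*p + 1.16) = -1.296*p^5 - 7.7364*p^4 + 6.6495*p^3 + 4.8909*p^2 - 2.6818*p - 0.7656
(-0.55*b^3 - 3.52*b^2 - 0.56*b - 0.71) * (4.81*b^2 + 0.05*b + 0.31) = -2.6455*b^5 - 16.9587*b^4 - 3.0401*b^3 - 4.5343*b^2 - 0.2091*b - 0.2201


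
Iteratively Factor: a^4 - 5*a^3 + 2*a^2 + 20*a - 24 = (a + 2)*(a^3 - 7*a^2 + 16*a - 12) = (a - 2)*(a + 2)*(a^2 - 5*a + 6) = (a - 2)^2*(a + 2)*(a - 3)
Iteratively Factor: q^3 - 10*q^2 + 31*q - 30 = (q - 3)*(q^2 - 7*q + 10) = (q - 3)*(q - 2)*(q - 5)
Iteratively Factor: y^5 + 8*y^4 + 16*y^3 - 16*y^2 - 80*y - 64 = (y + 4)*(y^4 + 4*y^3 - 16*y - 16) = (y + 2)*(y + 4)*(y^3 + 2*y^2 - 4*y - 8) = (y + 2)^2*(y + 4)*(y^2 - 4) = (y - 2)*(y + 2)^2*(y + 4)*(y + 2)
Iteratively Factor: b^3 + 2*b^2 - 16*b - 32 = (b - 4)*(b^2 + 6*b + 8) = (b - 4)*(b + 2)*(b + 4)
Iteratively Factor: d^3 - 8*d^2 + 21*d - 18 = (d - 3)*(d^2 - 5*d + 6) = (d - 3)^2*(d - 2)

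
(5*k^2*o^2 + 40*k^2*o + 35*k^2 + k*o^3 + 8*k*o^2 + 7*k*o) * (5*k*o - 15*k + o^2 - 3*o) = 25*k^3*o^3 + 125*k^3*o^2 - 425*k^3*o - 525*k^3 + 10*k^2*o^4 + 50*k^2*o^3 - 170*k^2*o^2 - 210*k^2*o + k*o^5 + 5*k*o^4 - 17*k*o^3 - 21*k*o^2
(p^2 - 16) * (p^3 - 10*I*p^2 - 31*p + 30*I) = p^5 - 10*I*p^4 - 47*p^3 + 190*I*p^2 + 496*p - 480*I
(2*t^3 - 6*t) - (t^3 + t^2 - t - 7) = t^3 - t^2 - 5*t + 7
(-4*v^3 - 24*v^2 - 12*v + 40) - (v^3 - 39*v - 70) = -5*v^3 - 24*v^2 + 27*v + 110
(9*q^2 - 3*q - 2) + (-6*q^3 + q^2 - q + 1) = -6*q^3 + 10*q^2 - 4*q - 1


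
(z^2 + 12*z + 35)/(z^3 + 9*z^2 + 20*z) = (z + 7)/(z*(z + 4))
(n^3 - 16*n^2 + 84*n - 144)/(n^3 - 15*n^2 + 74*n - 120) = (n - 6)/(n - 5)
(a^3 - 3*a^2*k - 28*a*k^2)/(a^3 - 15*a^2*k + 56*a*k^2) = (a + 4*k)/(a - 8*k)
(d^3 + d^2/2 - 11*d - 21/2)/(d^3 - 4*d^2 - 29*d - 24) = (d - 7/2)/(d - 8)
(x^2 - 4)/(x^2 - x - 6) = (x - 2)/(x - 3)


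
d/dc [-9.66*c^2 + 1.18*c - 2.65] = 1.18 - 19.32*c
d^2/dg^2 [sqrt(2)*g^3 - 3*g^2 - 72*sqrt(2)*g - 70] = 6*sqrt(2)*g - 6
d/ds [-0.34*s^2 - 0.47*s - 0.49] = -0.68*s - 0.47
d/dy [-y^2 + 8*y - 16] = 8 - 2*y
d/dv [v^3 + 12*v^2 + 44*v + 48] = 3*v^2 + 24*v + 44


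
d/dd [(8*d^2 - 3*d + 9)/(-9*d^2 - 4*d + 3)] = (-59*d^2 + 210*d + 27)/(81*d^4 + 72*d^3 - 38*d^2 - 24*d + 9)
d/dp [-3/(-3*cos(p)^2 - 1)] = 36*sin(2*p)/(3*cos(2*p) + 5)^2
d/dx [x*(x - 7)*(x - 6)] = 3*x^2 - 26*x + 42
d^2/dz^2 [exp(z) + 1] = exp(z)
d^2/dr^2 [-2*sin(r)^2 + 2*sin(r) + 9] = -2*sin(r) - 4*cos(2*r)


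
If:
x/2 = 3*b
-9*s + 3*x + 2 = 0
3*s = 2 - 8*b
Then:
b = 2/21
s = 26/63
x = 4/7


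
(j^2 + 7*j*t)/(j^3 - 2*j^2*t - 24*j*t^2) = (-j - 7*t)/(-j^2 + 2*j*t + 24*t^2)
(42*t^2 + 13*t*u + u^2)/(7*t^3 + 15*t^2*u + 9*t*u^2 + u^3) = (6*t + u)/(t^2 + 2*t*u + u^2)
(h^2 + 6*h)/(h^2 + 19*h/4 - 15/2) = 4*h/(4*h - 5)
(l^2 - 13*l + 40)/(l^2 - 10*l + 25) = (l - 8)/(l - 5)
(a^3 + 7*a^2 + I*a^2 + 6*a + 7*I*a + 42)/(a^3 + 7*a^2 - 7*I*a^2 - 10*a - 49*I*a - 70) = (a + 3*I)/(a - 5*I)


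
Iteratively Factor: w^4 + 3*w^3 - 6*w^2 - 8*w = (w + 4)*(w^3 - w^2 - 2*w) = (w - 2)*(w + 4)*(w^2 + w) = (w - 2)*(w + 1)*(w + 4)*(w)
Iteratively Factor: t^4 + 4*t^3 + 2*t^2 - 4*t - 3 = (t + 1)*(t^3 + 3*t^2 - t - 3) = (t + 1)*(t + 3)*(t^2 - 1) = (t + 1)^2*(t + 3)*(t - 1)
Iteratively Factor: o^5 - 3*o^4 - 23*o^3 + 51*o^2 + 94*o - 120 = (o + 2)*(o^4 - 5*o^3 - 13*o^2 + 77*o - 60) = (o - 5)*(o + 2)*(o^3 - 13*o + 12) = (o - 5)*(o - 3)*(o + 2)*(o^2 + 3*o - 4) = (o - 5)*(o - 3)*(o - 1)*(o + 2)*(o + 4)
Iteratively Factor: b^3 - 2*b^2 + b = (b - 1)*(b^2 - b) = (b - 1)^2*(b)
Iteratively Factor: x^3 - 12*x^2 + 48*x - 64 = (x - 4)*(x^2 - 8*x + 16) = (x - 4)^2*(x - 4)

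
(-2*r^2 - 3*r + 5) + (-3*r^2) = -5*r^2 - 3*r + 5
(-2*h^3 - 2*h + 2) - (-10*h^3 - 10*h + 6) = 8*h^3 + 8*h - 4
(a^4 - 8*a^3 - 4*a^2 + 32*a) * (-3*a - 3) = -3*a^5 + 21*a^4 + 36*a^3 - 84*a^2 - 96*a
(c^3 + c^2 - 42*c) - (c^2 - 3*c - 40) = c^3 - 39*c + 40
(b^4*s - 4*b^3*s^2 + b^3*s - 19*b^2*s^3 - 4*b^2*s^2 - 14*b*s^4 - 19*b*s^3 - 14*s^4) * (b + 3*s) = b^5*s - b^4*s^2 + b^4*s - 31*b^3*s^3 - b^3*s^2 - 71*b^2*s^4 - 31*b^2*s^3 - 42*b*s^5 - 71*b*s^4 - 42*s^5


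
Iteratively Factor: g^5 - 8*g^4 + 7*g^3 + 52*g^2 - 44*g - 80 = (g - 2)*(g^4 - 6*g^3 - 5*g^2 + 42*g + 40) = (g - 2)*(g + 2)*(g^3 - 8*g^2 + 11*g + 20) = (g - 4)*(g - 2)*(g + 2)*(g^2 - 4*g - 5) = (g - 4)*(g - 2)*(g + 1)*(g + 2)*(g - 5)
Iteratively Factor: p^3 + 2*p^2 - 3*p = (p + 3)*(p^2 - p) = p*(p + 3)*(p - 1)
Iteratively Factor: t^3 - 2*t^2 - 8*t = (t)*(t^2 - 2*t - 8) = t*(t + 2)*(t - 4)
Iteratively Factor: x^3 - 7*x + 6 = (x - 1)*(x^2 + x - 6) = (x - 1)*(x + 3)*(x - 2)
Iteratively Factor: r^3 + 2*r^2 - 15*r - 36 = (r - 4)*(r^2 + 6*r + 9) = (r - 4)*(r + 3)*(r + 3)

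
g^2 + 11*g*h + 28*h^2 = (g + 4*h)*(g + 7*h)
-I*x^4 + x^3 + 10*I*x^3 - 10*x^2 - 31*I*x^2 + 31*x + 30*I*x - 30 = (x - 5)*(x - 3)*(x - 2)*(-I*x + 1)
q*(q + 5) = q^2 + 5*q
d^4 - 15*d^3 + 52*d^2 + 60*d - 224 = (d - 8)*(d - 7)*(d - 2)*(d + 2)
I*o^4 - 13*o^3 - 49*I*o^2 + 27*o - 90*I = (o + 3*I)*(o + 5*I)*(o + 6*I)*(I*o + 1)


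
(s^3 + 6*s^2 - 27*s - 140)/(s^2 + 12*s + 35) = (s^2 - s - 20)/(s + 5)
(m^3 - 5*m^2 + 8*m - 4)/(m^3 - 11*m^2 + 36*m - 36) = (m^2 - 3*m + 2)/(m^2 - 9*m + 18)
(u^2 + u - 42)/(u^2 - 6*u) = (u + 7)/u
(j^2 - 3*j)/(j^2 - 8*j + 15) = j/(j - 5)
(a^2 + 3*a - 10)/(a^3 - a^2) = (a^2 + 3*a - 10)/(a^2*(a - 1))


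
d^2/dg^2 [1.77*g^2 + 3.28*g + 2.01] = 3.54000000000000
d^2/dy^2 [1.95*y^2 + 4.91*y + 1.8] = 3.90000000000000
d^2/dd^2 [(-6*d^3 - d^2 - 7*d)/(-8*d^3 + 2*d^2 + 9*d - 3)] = 4*(80*d^6 + 1320*d^5 - 492*d^4 + 434*d^3 - 738*d^2 + 144*d + 99)/(512*d^9 - 384*d^8 - 1632*d^7 + 1432*d^6 + 1548*d^5 - 1746*d^4 - 189*d^3 + 675*d^2 - 243*d + 27)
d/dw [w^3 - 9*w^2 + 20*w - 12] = 3*w^2 - 18*w + 20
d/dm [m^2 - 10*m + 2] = 2*m - 10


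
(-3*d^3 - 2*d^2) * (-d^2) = 3*d^5 + 2*d^4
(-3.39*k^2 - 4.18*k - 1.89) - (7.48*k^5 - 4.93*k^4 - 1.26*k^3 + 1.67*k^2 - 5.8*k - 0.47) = -7.48*k^5 + 4.93*k^4 + 1.26*k^3 - 5.06*k^2 + 1.62*k - 1.42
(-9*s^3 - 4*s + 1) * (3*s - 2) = -27*s^4 + 18*s^3 - 12*s^2 + 11*s - 2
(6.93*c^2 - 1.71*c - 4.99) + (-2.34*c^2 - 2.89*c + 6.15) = 4.59*c^2 - 4.6*c + 1.16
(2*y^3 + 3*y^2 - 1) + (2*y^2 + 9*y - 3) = 2*y^3 + 5*y^2 + 9*y - 4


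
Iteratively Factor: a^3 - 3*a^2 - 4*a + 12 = (a + 2)*(a^2 - 5*a + 6) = (a - 2)*(a + 2)*(a - 3)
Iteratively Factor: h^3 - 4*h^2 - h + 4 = (h + 1)*(h^2 - 5*h + 4) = (h - 1)*(h + 1)*(h - 4)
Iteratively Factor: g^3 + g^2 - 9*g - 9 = (g - 3)*(g^2 + 4*g + 3) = (g - 3)*(g + 3)*(g + 1)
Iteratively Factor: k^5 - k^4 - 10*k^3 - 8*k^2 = (k + 2)*(k^4 - 3*k^3 - 4*k^2) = (k + 1)*(k + 2)*(k^3 - 4*k^2) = k*(k + 1)*(k + 2)*(k^2 - 4*k) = k^2*(k + 1)*(k + 2)*(k - 4)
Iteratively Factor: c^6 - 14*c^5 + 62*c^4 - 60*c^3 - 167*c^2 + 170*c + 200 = (c - 5)*(c^5 - 9*c^4 + 17*c^3 + 25*c^2 - 42*c - 40) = (c - 5)^2*(c^4 - 4*c^3 - 3*c^2 + 10*c + 8) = (c - 5)^2*(c + 1)*(c^3 - 5*c^2 + 2*c + 8) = (c - 5)^2*(c - 4)*(c + 1)*(c^2 - c - 2) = (c - 5)^2*(c - 4)*(c + 1)^2*(c - 2)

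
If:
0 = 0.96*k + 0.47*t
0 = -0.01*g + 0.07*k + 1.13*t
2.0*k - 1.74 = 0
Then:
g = -194.71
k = 0.87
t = -1.78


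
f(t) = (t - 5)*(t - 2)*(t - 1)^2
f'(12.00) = 3597.00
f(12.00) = 8470.00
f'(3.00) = -12.00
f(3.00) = -8.00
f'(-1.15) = -126.29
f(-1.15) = 89.55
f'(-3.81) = -830.66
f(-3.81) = 1184.25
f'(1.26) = 1.14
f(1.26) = 0.19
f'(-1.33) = -150.67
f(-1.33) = 114.44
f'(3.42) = -11.80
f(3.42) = -13.14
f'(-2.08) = -283.81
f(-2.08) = 274.03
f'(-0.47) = -56.88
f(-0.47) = 29.20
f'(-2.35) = -345.52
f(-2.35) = 358.81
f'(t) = (t - 5)*(t - 2)*(2*t - 2) + (t - 5)*(t - 1)^2 + (t - 2)*(t - 1)^2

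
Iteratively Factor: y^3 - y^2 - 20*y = (y + 4)*(y^2 - 5*y) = (y - 5)*(y + 4)*(y)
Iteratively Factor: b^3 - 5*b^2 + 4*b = (b - 1)*(b^2 - 4*b) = b*(b - 1)*(b - 4)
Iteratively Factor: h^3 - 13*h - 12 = (h + 1)*(h^2 - h - 12) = (h - 4)*(h + 1)*(h + 3)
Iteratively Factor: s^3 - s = (s + 1)*(s^2 - s) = s*(s + 1)*(s - 1)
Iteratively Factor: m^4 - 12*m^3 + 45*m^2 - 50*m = (m - 5)*(m^3 - 7*m^2 + 10*m) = (m - 5)^2*(m^2 - 2*m) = m*(m - 5)^2*(m - 2)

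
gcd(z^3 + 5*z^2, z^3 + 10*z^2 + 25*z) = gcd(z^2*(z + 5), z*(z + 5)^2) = z^2 + 5*z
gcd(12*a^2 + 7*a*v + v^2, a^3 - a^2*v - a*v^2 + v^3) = 1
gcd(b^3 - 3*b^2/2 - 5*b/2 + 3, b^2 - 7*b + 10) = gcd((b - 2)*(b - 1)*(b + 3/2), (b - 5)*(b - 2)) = b - 2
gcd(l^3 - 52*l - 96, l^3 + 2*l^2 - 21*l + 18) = l + 6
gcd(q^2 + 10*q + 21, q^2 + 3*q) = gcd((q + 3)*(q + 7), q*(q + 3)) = q + 3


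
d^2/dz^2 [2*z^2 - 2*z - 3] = 4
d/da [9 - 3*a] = -3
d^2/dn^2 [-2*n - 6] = 0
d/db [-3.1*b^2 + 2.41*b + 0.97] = 2.41 - 6.2*b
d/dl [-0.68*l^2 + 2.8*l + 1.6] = 2.8 - 1.36*l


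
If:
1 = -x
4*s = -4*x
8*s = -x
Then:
No Solution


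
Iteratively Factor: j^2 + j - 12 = (j - 3)*(j + 4)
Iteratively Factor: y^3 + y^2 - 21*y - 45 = (y + 3)*(y^2 - 2*y - 15) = (y + 3)^2*(y - 5)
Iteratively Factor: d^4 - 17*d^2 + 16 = (d + 1)*(d^3 - d^2 - 16*d + 16) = (d - 1)*(d + 1)*(d^2 - 16) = (d - 1)*(d + 1)*(d + 4)*(d - 4)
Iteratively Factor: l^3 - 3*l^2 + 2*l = (l - 2)*(l^2 - l) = (l - 2)*(l - 1)*(l)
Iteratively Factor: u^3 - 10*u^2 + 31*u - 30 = (u - 5)*(u^2 - 5*u + 6) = (u - 5)*(u - 2)*(u - 3)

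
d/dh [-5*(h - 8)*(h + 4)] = 20 - 10*h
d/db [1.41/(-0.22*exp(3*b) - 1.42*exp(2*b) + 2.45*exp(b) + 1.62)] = (0.9306*exp(2*b) + 4.0044*exp(b) - 3.4545)*exp(b)/(0.22*exp(3*b) + 1.42*exp(2*b) - 2.45*exp(b) - 1.62)^2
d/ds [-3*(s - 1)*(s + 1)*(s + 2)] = -9*s^2 - 12*s + 3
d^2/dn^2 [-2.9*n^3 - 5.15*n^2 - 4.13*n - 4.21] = -17.4*n - 10.3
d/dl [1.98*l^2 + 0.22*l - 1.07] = 3.96*l + 0.22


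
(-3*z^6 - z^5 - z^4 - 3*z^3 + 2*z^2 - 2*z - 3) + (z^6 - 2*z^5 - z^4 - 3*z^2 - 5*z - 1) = -2*z^6 - 3*z^5 - 2*z^4 - 3*z^3 - z^2 - 7*z - 4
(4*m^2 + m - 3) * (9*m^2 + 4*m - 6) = 36*m^4 + 25*m^3 - 47*m^2 - 18*m + 18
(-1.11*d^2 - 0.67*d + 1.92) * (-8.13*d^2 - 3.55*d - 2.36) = 9.0243*d^4 + 9.3876*d^3 - 10.6115*d^2 - 5.2348*d - 4.5312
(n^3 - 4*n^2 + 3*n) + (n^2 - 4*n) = n^3 - 3*n^2 - n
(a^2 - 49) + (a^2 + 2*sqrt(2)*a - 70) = 2*a^2 + 2*sqrt(2)*a - 119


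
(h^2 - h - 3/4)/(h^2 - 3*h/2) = (h + 1/2)/h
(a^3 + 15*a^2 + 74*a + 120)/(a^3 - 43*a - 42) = (a^2 + 9*a + 20)/(a^2 - 6*a - 7)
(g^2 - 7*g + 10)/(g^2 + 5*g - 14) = (g - 5)/(g + 7)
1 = 1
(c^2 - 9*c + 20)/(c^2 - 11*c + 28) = (c - 5)/(c - 7)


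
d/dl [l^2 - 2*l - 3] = 2*l - 2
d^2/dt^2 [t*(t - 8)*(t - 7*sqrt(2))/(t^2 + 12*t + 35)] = 10*(28*sqrt(2)*t^3 + 41*t^3 + 147*sqrt(2)*t^2 + 420*t^2 - 1176*sqrt(2)*t + 735*t - 6419*sqrt(2) - 1960)/(t^6 + 36*t^5 + 537*t^4 + 4248*t^3 + 18795*t^2 + 44100*t + 42875)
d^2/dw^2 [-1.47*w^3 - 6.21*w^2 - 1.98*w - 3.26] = -8.82*w - 12.42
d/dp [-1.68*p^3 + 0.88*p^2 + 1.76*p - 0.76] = -5.04*p^2 + 1.76*p + 1.76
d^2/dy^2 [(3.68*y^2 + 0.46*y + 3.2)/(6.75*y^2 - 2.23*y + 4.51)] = (-2.27373675443232e-13*y^4 + 152.7039*y^3 + 202.6296*y^2 - 373.0293*y - 4.049588)/(307.546875*y^6 - 304.813125*y^5 + 717.16185*y^4 - 418.410217*y^3 + 479.170362*y^2 - 136.075269*y + 91.733851)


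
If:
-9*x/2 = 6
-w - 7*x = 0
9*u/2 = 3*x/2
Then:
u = -4/9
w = 28/3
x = -4/3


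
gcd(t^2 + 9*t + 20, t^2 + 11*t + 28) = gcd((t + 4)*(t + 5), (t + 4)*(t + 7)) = t + 4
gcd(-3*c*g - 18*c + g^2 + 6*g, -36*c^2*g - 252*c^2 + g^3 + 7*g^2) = 1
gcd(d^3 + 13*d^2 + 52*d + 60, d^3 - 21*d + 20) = d + 5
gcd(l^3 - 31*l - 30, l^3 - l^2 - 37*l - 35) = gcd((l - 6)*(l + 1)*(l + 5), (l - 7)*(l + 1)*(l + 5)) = l^2 + 6*l + 5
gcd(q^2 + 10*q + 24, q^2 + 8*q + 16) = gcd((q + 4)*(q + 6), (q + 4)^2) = q + 4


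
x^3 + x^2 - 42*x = x*(x - 6)*(x + 7)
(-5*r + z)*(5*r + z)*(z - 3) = -25*r^2*z + 75*r^2 + z^3 - 3*z^2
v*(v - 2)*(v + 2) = v^3 - 4*v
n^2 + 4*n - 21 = (n - 3)*(n + 7)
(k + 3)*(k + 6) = k^2 + 9*k + 18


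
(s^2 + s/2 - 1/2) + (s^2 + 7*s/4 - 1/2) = 2*s^2 + 9*s/4 - 1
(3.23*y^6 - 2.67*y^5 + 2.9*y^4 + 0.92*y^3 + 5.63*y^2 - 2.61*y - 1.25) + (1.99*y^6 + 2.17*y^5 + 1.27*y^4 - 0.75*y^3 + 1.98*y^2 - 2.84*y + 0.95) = 5.22*y^6 - 0.5*y^5 + 4.17*y^4 + 0.17*y^3 + 7.61*y^2 - 5.45*y - 0.3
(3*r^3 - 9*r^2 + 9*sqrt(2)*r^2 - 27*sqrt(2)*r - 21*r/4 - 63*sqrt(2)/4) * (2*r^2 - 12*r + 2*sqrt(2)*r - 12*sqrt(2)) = 6*r^5 - 54*r^4 + 24*sqrt(2)*r^4 - 216*sqrt(2)*r^3 + 267*r^3/2 - 261*r^2 + 390*sqrt(2)*r^2 + 252*sqrt(2)*r + 585*r + 378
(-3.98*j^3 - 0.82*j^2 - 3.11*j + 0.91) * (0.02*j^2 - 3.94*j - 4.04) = -0.0796*j^5 + 15.6648*j^4 + 19.2478*j^3 + 15.5844*j^2 + 8.979*j - 3.6764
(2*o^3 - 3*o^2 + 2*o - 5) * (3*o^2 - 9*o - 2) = 6*o^5 - 27*o^4 + 29*o^3 - 27*o^2 + 41*o + 10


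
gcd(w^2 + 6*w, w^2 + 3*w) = w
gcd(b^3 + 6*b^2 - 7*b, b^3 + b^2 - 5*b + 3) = b - 1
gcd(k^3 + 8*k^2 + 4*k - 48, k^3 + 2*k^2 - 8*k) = k^2 + 2*k - 8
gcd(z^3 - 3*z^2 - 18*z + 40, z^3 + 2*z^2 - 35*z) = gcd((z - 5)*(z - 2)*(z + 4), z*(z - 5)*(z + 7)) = z - 5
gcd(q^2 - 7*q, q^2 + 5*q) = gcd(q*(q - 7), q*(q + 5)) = q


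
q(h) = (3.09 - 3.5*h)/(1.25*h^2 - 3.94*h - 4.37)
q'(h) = (3.09 - 3.5*h)*(3.94 - 2.5*h)/(1.25*h^2 - 3.94*h - 4.37)^2 - 3.5/(1.25*h^2 - 3.94*h - 4.37)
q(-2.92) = 0.75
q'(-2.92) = 0.28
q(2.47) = 0.86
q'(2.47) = 0.84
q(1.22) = 0.16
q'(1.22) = 0.46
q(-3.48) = 0.62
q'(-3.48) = 0.18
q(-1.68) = 1.55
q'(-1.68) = 1.58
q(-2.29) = 0.99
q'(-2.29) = 0.54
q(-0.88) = 94.63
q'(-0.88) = 8857.97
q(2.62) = 0.99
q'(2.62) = 1.00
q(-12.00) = 0.20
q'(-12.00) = 0.02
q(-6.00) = 0.37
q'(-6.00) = 0.06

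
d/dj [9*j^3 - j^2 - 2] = j*(27*j - 2)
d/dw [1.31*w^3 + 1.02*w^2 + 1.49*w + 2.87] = 3.93*w^2 + 2.04*w + 1.49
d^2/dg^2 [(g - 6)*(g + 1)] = 2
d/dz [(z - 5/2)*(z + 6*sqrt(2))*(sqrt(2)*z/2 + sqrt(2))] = 3*sqrt(2)*z^2/2 - sqrt(2)*z/2 + 12*z - 5*sqrt(2)/2 - 3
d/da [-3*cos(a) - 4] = 3*sin(a)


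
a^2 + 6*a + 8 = (a + 2)*(a + 4)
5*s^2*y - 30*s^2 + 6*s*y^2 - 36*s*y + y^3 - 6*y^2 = (s + y)*(5*s + y)*(y - 6)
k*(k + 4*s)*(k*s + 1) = k^3*s + 4*k^2*s^2 + k^2 + 4*k*s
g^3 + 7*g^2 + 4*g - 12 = (g - 1)*(g + 2)*(g + 6)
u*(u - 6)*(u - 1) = u^3 - 7*u^2 + 6*u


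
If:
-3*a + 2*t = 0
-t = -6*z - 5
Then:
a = 4*z + 10/3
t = 6*z + 5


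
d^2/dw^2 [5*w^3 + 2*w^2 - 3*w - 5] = 30*w + 4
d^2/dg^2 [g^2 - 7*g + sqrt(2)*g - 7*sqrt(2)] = 2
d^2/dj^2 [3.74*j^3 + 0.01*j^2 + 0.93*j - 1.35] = 22.44*j + 0.02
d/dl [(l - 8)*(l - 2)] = 2*l - 10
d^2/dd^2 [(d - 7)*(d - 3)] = 2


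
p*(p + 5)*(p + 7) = p^3 + 12*p^2 + 35*p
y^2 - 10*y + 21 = (y - 7)*(y - 3)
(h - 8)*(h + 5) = h^2 - 3*h - 40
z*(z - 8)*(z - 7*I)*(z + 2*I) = z^4 - 8*z^3 - 5*I*z^3 + 14*z^2 + 40*I*z^2 - 112*z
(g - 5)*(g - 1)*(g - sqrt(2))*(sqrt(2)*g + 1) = sqrt(2)*g^4 - 6*sqrt(2)*g^3 - g^3 + 4*sqrt(2)*g^2 + 6*g^2 - 5*g + 6*sqrt(2)*g - 5*sqrt(2)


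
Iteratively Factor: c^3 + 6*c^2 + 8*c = (c + 2)*(c^2 + 4*c) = c*(c + 2)*(c + 4)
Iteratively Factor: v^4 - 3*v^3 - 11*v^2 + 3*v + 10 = (v + 2)*(v^3 - 5*v^2 - v + 5) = (v - 5)*(v + 2)*(v^2 - 1) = (v - 5)*(v + 1)*(v + 2)*(v - 1)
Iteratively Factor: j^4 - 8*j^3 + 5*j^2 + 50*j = (j - 5)*(j^3 - 3*j^2 - 10*j) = (j - 5)*(j + 2)*(j^2 - 5*j) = (j - 5)^2*(j + 2)*(j)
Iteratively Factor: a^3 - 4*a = (a)*(a^2 - 4) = a*(a - 2)*(a + 2)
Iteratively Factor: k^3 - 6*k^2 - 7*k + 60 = (k - 4)*(k^2 - 2*k - 15) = (k - 4)*(k + 3)*(k - 5)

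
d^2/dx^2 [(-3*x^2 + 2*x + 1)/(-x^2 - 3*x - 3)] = 2*(-11*x^3 - 30*x^2 + 9*x + 39)/(x^6 + 9*x^5 + 36*x^4 + 81*x^3 + 108*x^2 + 81*x + 27)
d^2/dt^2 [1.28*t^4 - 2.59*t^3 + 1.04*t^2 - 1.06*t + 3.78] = 15.36*t^2 - 15.54*t + 2.08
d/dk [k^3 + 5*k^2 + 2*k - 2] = 3*k^2 + 10*k + 2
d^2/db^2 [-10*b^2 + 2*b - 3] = -20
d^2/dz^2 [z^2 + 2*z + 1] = 2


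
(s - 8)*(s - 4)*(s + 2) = s^3 - 10*s^2 + 8*s + 64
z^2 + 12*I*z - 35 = (z + 5*I)*(z + 7*I)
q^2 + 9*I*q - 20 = (q + 4*I)*(q + 5*I)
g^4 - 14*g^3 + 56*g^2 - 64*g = g*(g - 8)*(g - 4)*(g - 2)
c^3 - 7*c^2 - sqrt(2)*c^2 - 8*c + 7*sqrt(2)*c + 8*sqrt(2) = (c - 8)*(c + 1)*(c - sqrt(2))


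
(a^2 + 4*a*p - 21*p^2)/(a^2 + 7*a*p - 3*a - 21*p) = (a - 3*p)/(a - 3)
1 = 1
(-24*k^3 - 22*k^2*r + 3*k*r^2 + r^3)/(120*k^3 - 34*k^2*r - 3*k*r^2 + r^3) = (k + r)/(-5*k + r)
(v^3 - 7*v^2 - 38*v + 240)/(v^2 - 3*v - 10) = (v^2 - 2*v - 48)/(v + 2)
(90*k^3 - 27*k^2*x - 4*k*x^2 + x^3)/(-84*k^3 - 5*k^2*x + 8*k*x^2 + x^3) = (-30*k^2 - k*x + x^2)/(28*k^2 + 11*k*x + x^2)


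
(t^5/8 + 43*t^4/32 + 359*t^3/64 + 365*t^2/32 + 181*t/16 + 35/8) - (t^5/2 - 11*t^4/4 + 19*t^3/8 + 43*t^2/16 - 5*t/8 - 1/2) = -3*t^5/8 + 131*t^4/32 + 207*t^3/64 + 279*t^2/32 + 191*t/16 + 39/8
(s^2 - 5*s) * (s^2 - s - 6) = s^4 - 6*s^3 - s^2 + 30*s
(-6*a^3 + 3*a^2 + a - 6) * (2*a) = -12*a^4 + 6*a^3 + 2*a^2 - 12*a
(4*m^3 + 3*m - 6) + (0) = 4*m^3 + 3*m - 6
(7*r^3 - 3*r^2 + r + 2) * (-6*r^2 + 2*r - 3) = -42*r^5 + 32*r^4 - 33*r^3 - r^2 + r - 6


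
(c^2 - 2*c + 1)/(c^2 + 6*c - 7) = (c - 1)/(c + 7)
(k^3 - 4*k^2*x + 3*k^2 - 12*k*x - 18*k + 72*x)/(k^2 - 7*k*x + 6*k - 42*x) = (-k^2 + 4*k*x + 3*k - 12*x)/(-k + 7*x)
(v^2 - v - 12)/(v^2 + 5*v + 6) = (v - 4)/(v + 2)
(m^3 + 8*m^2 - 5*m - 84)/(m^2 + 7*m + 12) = (m^2 + 4*m - 21)/(m + 3)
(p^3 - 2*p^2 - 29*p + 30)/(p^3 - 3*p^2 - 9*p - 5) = (-p^3 + 2*p^2 + 29*p - 30)/(-p^3 + 3*p^2 + 9*p + 5)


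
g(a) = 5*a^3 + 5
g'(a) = 15*a^2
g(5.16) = 691.94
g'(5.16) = 399.38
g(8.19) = 2751.77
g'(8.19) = 1006.14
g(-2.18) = -46.80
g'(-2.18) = 71.29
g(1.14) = 12.41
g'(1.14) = 19.49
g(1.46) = 20.56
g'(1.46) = 31.97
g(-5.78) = -960.50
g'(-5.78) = 501.13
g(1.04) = 10.62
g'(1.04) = 16.22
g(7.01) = 1727.36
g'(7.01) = 737.10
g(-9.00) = -3640.00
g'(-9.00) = 1215.00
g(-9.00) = -3640.00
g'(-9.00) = 1215.00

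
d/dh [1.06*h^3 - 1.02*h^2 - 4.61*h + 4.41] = 3.18*h^2 - 2.04*h - 4.61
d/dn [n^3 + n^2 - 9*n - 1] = 3*n^2 + 2*n - 9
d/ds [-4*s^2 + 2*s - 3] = 2 - 8*s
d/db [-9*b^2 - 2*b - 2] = -18*b - 2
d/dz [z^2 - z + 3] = 2*z - 1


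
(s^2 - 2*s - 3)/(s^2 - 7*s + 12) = (s + 1)/(s - 4)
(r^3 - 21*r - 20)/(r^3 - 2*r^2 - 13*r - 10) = (r + 4)/(r + 2)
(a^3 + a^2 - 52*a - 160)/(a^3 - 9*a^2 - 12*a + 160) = (a + 5)/(a - 5)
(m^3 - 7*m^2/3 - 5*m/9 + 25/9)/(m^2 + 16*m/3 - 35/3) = (3*m^2 - 2*m - 5)/(3*(m + 7))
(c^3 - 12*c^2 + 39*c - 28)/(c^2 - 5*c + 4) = c - 7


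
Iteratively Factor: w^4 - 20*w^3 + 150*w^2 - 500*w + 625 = (w - 5)*(w^3 - 15*w^2 + 75*w - 125) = (w - 5)^2*(w^2 - 10*w + 25) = (w - 5)^3*(w - 5)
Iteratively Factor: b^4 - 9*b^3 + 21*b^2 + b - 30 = (b - 2)*(b^3 - 7*b^2 + 7*b + 15) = (b - 5)*(b - 2)*(b^2 - 2*b - 3) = (b - 5)*(b - 2)*(b + 1)*(b - 3)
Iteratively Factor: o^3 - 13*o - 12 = (o - 4)*(o^2 + 4*o + 3) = (o - 4)*(o + 1)*(o + 3)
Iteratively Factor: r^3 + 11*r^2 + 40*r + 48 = (r + 3)*(r^2 + 8*r + 16) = (r + 3)*(r + 4)*(r + 4)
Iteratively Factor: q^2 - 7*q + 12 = (q - 4)*(q - 3)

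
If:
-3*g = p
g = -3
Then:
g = -3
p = 9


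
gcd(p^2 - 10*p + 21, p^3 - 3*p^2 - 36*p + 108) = p - 3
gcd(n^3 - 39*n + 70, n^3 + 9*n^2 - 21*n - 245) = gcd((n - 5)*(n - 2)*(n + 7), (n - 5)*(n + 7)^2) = n^2 + 2*n - 35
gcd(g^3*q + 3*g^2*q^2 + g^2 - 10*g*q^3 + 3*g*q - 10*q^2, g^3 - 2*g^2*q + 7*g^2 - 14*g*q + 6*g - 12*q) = -g + 2*q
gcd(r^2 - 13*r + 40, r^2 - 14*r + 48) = r - 8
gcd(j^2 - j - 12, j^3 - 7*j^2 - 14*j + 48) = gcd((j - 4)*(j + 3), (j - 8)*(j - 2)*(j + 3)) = j + 3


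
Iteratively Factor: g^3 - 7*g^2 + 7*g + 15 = (g - 3)*(g^2 - 4*g - 5) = (g - 3)*(g + 1)*(g - 5)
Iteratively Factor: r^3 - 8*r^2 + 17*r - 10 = (r - 1)*(r^2 - 7*r + 10) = (r - 2)*(r - 1)*(r - 5)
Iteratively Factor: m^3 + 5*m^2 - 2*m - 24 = (m + 3)*(m^2 + 2*m - 8) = (m - 2)*(m + 3)*(m + 4)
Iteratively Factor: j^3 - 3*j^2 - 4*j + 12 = (j - 2)*(j^2 - j - 6) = (j - 3)*(j - 2)*(j + 2)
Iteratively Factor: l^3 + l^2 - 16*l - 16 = (l + 4)*(l^2 - 3*l - 4) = (l + 1)*(l + 4)*(l - 4)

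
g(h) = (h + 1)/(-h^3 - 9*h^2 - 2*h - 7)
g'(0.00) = -0.10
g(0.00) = -0.14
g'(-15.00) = 0.00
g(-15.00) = -0.01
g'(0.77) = 0.08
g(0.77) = -0.12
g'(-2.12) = -0.01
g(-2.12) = 0.03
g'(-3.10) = -0.00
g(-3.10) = 0.04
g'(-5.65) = -0.01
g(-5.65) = 0.05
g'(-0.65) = -0.14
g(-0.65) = -0.04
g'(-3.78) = -0.00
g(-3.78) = 0.04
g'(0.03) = -0.09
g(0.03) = -0.15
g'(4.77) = 0.01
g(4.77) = -0.02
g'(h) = (h + 1)*(3*h^2 + 18*h + 2)/(-h^3 - 9*h^2 - 2*h - 7)^2 + 1/(-h^3 - 9*h^2 - 2*h - 7)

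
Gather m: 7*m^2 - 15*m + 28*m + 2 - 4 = 7*m^2 + 13*m - 2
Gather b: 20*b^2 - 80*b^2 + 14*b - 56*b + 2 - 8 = -60*b^2 - 42*b - 6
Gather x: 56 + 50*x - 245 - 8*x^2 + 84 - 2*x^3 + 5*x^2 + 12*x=-2*x^3 - 3*x^2 + 62*x - 105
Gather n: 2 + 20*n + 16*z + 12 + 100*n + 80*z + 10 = 120*n + 96*z + 24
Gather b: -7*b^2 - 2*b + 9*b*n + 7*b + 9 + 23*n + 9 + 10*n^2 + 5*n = -7*b^2 + b*(9*n + 5) + 10*n^2 + 28*n + 18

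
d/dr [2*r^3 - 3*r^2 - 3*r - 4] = 6*r^2 - 6*r - 3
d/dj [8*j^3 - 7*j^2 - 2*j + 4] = 24*j^2 - 14*j - 2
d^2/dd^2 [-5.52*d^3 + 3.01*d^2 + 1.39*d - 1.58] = 6.02 - 33.12*d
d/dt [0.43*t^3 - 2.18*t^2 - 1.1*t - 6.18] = 1.29*t^2 - 4.36*t - 1.1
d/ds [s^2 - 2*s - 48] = 2*s - 2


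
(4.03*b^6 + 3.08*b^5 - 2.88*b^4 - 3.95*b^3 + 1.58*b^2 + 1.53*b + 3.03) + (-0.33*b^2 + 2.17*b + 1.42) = 4.03*b^6 + 3.08*b^5 - 2.88*b^4 - 3.95*b^3 + 1.25*b^2 + 3.7*b + 4.45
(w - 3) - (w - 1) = -2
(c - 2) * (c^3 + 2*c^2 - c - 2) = c^4 - 5*c^2 + 4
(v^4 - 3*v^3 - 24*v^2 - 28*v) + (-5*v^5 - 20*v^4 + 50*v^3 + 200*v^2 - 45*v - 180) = -5*v^5 - 19*v^4 + 47*v^3 + 176*v^2 - 73*v - 180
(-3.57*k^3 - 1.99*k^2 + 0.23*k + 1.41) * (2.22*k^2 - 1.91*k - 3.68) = -7.9254*k^5 + 2.4009*k^4 + 17.4491*k^3 + 10.0141*k^2 - 3.5395*k - 5.1888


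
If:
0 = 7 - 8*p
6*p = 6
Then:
No Solution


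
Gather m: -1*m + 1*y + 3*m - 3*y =2*m - 2*y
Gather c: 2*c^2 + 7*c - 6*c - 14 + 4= 2*c^2 + c - 10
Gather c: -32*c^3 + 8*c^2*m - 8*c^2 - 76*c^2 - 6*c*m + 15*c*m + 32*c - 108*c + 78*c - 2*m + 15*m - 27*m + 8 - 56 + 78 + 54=-32*c^3 + c^2*(8*m - 84) + c*(9*m + 2) - 14*m + 84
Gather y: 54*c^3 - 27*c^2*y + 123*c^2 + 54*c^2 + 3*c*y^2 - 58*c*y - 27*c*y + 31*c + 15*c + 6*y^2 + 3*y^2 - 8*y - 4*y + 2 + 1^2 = 54*c^3 + 177*c^2 + 46*c + y^2*(3*c + 9) + y*(-27*c^2 - 85*c - 12) + 3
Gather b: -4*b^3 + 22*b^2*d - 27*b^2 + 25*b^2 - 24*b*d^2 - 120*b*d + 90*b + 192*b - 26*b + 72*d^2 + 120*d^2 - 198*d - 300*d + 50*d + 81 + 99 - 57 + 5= -4*b^3 + b^2*(22*d - 2) + b*(-24*d^2 - 120*d + 256) + 192*d^2 - 448*d + 128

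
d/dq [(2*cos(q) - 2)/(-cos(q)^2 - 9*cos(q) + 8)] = 2*(sin(q)^2 + 2*cos(q))*sin(q)/(cos(q)^2 + 9*cos(q) - 8)^2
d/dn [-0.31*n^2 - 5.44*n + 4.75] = -0.62*n - 5.44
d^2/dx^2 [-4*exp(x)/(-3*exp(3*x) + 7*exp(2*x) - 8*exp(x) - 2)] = (144*exp(6*x) - 252*exp(5*x) - 188*exp(4*x) - 88*exp(3*x) + 336*exp(2*x) - 64*exp(x) + 16)*exp(x)/(27*exp(9*x) - 189*exp(8*x) + 657*exp(7*x) - 1297*exp(6*x) + 1500*exp(5*x) - 762*exp(4*x) - 124*exp(3*x) + 300*exp(2*x) + 96*exp(x) + 8)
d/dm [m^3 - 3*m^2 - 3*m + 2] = 3*m^2 - 6*m - 3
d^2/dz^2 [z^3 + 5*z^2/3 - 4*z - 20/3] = 6*z + 10/3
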